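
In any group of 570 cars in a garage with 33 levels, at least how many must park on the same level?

18

The 570 cars fall into 33 levels.
If each of the 33 levels held at most 17, the total would be at most 33 × 17 = 561 < 570, a contradiction.
So at least one holds ⌈570/33⌉ = 18.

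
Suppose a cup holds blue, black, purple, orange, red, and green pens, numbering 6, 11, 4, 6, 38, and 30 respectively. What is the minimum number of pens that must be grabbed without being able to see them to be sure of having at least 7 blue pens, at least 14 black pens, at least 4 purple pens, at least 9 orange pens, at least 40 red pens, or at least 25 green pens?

89

The worst case stops just short of every target: 6 blue, all 11 black, 3 purple, all 6 orange, all 38 red, 24 green — 6 + 11 + 3 + 6 + 38 + 24 = 88 pens.
One more pen must push some ink color to its target, so 88 + 1 = 89.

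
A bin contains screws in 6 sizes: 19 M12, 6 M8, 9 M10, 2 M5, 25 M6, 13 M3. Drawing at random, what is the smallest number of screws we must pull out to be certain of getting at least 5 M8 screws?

73

The worst case draws every non-M8 screw first: 19 + 9 + 2 + 25 + 13 = 68.
The next 5 draws are then forced to be M8, giving 68 + 5 = 73.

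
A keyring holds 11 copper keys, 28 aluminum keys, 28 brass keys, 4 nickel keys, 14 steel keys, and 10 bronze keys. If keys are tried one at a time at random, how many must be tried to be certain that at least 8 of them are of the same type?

Treat the 6 types as pigeonholes.
In the worst case we take at most 7 of each type, but all 4 nickel (fewer than 7), giving 7 + 7 + 7 + 4 + 7 + 7 = 39.
One more key then forces some type to 8, so 39 + 1 = 40.

40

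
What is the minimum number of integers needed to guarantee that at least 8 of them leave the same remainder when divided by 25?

There are 25 residue classes modulo 25 acting as pigeonholes.
With 25 × 7 = 175 integers we could place exactly 7 in each, with no class reaching 8.
One more forces some class to hold 8, so 175 + 1 = 176.

176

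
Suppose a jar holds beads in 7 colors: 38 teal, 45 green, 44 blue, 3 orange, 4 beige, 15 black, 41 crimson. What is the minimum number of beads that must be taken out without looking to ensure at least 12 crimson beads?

161

The worst case draws every non-crimson bead first: 38 + 45 + 44 + 3 + 4 + 15 = 149.
The next 12 draws are then forced to be crimson, giving 149 + 12 = 161.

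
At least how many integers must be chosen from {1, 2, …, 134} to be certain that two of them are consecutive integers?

Partition {1, …, 134} into 67 pairs: {1,2}, {3,4}, …, {133,134}.
Choosing 67 integers — say the 67 even numbers 2, 4, …, 134 — takes one from each pair and avoids the property.
Choosing 68 forces two into the same pair by pigeonhole, and those are consecutive. So 68.

68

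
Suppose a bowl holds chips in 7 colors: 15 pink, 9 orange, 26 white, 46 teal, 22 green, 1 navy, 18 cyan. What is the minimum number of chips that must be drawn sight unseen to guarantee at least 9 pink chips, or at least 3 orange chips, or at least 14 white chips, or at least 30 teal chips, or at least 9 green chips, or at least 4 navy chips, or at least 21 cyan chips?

Each of the 7 colors has its own threshold; avoid all of them simultaneously.
The worst case stops just short of every target: 8 pink, 2 orange, 13 white, 29 teal, 8 green, all 1 navy, all 18 cyan — 8 + 2 + 13 + 29 + 8 + 1 + 18 = 79 chips.
One more chip must push some color to its target, so 79 + 1 = 80.

80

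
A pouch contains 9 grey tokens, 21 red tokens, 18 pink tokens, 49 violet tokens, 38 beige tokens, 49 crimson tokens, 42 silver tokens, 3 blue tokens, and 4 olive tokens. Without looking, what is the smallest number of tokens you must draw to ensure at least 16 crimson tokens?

To avoid crimson tokens as long as possible, exhaust the other 8 colors first.
The worst case draws every non-crimson token first: 9 + 21 + 18 + 49 + 38 + 42 + 3 + 4 = 184.
The next 16 draws are then forced to be crimson, giving 184 + 16 = 200.

200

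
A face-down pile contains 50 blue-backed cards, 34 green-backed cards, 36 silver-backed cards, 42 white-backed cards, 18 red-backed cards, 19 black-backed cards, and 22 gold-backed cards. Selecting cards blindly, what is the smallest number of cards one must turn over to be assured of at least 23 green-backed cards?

210

The worst case draws every non-green-backed card first: 50 + 36 + 42 + 18 + 19 + 22 = 187.
The next 23 draws are then forced to be green-backed, giving 187 + 23 = 210.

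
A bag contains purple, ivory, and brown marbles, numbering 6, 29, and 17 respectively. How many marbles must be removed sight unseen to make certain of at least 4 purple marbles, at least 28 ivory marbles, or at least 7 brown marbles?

37

The worst case stops just short of every target: 3 purple, 27 ivory, 6 brown — 3 + 27 + 6 = 36 marbles.
One more marble must push some color to its target, so 36 + 1 = 37.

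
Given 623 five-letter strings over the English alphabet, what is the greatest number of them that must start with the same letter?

There are 26 possible first letters, which serve as the pigeonholes.
If each of the 26 possible first letters held at most 23, the total would be at most 26 × 23 = 598 < 623, a contradiction.
So at least one holds ⌈623/26⌉ = 24.

24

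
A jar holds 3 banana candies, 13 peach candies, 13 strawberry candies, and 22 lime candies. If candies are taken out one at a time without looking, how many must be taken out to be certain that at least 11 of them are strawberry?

49

The worst case draws every non-strawberry candy first: 3 + 13 + 22 = 38.
The next 11 draws are then forced to be strawberry, giving 38 + 11 = 49.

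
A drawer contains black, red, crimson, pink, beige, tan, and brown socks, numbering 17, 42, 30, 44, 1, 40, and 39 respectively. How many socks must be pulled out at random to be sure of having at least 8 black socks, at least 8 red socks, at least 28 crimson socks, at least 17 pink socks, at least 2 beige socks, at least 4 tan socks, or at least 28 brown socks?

Each of the 7 colors has its own threshold; avoid all of them simultaneously.
The worst case stops just short of every target: 7 black, 7 red, 27 crimson, 16 pink, 1 beige, 3 tan, 27 brown — 7 + 7 + 27 + 16 + 1 + 3 + 27 = 88 socks.
One more sock must push some color to its target, so 88 + 1 = 89.

89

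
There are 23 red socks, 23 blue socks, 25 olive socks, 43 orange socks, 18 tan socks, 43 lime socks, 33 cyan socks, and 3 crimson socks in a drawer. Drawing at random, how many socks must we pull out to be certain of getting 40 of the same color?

204

Treat the 8 colors as pigeonholes.
In the worst case we take at most 39 of each color, but all 23 red, all 23 blue, all 25 olive, all 18 tan, all 33 cyan, and all 3 crimson (fewer than 39), giving 23 + 23 + 25 + 39 + 18 + 39 + 33 + 3 = 203.
One more sock then forces some color to 40, so 203 + 1 = 204.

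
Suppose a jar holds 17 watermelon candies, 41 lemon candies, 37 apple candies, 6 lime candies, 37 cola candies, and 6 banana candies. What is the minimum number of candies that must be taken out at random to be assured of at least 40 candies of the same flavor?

In the worst case we take at most 39 of each flavor, but all 17 watermelon, all 37 apple, all 6 lime, all 37 cola, and all 6 banana (fewer than 39), giving 17 + 39 + 37 + 6 + 37 + 6 = 142.
One more candy then forces some flavor to 40, so 142 + 1 = 143.

143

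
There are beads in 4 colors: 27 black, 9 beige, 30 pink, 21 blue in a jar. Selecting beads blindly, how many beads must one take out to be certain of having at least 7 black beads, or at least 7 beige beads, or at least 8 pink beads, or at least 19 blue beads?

The worst case stops just short of every target: 6 black, 6 beige, 7 pink, 18 blue — 6 + 6 + 7 + 18 = 37 beads.
One more bead must push some color to its target, so 37 + 1 = 38.

38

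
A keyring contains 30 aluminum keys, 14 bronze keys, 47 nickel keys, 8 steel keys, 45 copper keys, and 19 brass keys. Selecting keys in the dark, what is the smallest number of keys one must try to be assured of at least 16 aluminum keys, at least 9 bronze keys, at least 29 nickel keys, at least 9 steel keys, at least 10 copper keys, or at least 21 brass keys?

The worst case stops just short of every target: 15 aluminum, 8 bronze, 28 nickel, 8 steel, 9 copper, all 19 brass — 15 + 8 + 28 + 8 + 9 + 19 = 87 keys.
One more key must push some type to its target, so 87 + 1 = 88.

88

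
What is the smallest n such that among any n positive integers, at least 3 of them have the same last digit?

There are 10 possible last digits acting as pigeonholes.
With 10 × 2 = 20 positive integers we could place exactly 2 in each, with no class reaching 3.
One more forces some class to hold 3, so 20 + 1 = 21.

21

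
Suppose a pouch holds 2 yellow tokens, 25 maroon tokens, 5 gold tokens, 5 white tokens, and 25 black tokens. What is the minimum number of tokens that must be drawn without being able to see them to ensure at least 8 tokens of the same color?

27

In the worst case we take at most 7 of each color, but all 2 yellow, all 5 gold, and all 5 white (fewer than 7), giving 2 + 7 + 5 + 5 + 7 = 26.
One more token then forces some color to 8, so 26 + 1 = 27.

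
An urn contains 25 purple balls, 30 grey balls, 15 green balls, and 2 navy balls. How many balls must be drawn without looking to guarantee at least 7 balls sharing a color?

Treat the 4 colors as pigeonholes.
In the worst case we take at most 6 of each color, but all 2 navy (fewer than 6), giving 6 + 6 + 6 + 2 = 20.
One more ball then forces some color to 7, so 20 + 1 = 21.

21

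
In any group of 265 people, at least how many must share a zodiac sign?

There are 12 zodiac signs, which serve as the pigeonholes.
If each of the 12 zodiac signs held at most 22, the total would be at most 12 × 22 = 264 < 265, a contradiction.
So at least one holds ⌈265/12⌉ = 23.

23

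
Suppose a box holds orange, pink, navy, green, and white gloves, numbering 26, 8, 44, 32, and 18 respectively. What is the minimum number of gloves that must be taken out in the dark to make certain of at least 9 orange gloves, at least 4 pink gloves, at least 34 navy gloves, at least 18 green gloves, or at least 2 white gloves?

63

Each of the 5 colors has its own threshold; avoid all of them simultaneously.
The worst case stops just short of every target: 8 orange, 3 pink, 33 navy, 17 green, 1 white — 8 + 3 + 33 + 17 + 1 = 62 gloves.
One more glove must push some color to its target, so 62 + 1 = 63.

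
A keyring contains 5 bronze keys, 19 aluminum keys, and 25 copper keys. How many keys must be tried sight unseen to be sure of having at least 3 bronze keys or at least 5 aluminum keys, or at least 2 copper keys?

8

The worst case stops just short of every target: 2 bronze, 4 aluminum, 1 copper — 2 + 4 + 1 = 7 keys.
One more key must push some type to its target, so 7 + 1 = 8.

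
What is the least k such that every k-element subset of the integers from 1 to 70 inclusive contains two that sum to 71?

36

Partition {1, …, 70} into 35 pairs: {1,70}, {2,69}, …, {35,36}.
Choosing 35 integers — say the integers 1 through 35 — takes one from each pair and avoids the property.
Choosing 36 forces two into the same pair by pigeonhole, and those sum to 71. So 36.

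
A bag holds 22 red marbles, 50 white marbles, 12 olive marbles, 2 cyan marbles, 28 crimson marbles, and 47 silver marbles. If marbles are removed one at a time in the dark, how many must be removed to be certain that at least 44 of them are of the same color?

151

In the worst case we take at most 43 of each color, but all 22 red, all 12 olive, all 2 cyan, and all 28 crimson (fewer than 43), giving 22 + 43 + 12 + 2 + 28 + 43 = 150.
One more marble then forces some color to 44, so 150 + 1 = 151.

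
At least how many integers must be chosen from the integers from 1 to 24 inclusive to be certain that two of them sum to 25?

Partition {1, …, 24} into 12 pairs: {1,24}, {2,23}, …, {12,13}.
Choosing 12 integers — say the integers 1 through 12 — takes one from each pair and avoids the property.
Choosing 13 forces two into the same pair by pigeonhole, and those sum to 25. So 13.

13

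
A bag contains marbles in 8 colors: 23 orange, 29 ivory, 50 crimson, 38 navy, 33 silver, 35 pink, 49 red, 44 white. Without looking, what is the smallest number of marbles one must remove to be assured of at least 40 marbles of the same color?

276

In the worst case we take at most 39 of each color, but all 23 orange, all 29 ivory, all 38 navy, all 33 silver, and all 35 pink (fewer than 39), giving 23 + 29 + 39 + 38 + 33 + 35 + 39 + 39 = 275.
One more marble then forces some color to 40, so 275 + 1 = 276.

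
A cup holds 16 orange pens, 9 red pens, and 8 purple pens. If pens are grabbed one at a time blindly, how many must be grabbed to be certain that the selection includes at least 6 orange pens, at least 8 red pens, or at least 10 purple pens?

The worst case stops just short of every target: 5 orange, 7 red, all 8 purple — 5 + 7 + 8 = 20 pens.
One more pen must push some ink color to its target, so 20 + 1 = 21.

21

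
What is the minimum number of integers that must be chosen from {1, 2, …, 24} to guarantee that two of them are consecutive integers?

Partition {1, …, 24} into 12 pairs: {1,2}, {3,4}, …, {23,24}.
Choosing 12 integers — say the 12 even numbers 2, 4, …, 24 — takes one from each pair and avoids the property.
Choosing 13 forces two into the same pair by pigeonhole, and those are consecutive. So 13.

13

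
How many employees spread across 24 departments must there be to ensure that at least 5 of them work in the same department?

97

There are 24 departments acting as pigeonholes.
With 24 × 4 = 96 employees we could place exactly 4 in each, with no class reaching 5.
One more forces some class to hold 5, so 96 + 1 = 97.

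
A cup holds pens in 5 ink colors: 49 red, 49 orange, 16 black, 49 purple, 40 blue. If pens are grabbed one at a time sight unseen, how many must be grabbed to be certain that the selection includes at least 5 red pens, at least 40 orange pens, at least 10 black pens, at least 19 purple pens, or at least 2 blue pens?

Each of the 5 ink colors has its own threshold; avoid all of them simultaneously.
The worst case stops just short of every target: 4 red, 39 orange, 9 black, 18 purple, 1 blue — 4 + 39 + 9 + 18 + 1 = 71 pens.
One more pen must push some ink color to its target, so 71 + 1 = 72.

72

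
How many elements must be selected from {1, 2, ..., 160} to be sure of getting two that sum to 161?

Partition {1, …, 160} into 80 pairs: {1,160}, {2,159}, …, {80,81}.
Choosing 80 integers — say the integers 1 through 80 — takes one from each pair and avoids the property.
Choosing 81 forces two into the same pair by pigeonhole, and those sum to 161. So 81.

81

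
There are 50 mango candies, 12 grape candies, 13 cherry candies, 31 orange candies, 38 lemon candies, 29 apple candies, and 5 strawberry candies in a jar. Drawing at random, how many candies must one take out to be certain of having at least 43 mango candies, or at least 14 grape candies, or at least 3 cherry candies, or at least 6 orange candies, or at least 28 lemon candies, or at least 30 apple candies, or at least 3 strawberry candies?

120

Each of the 7 flavors has its own threshold; avoid all of them simultaneously.
The worst case stops just short of every target: 42 mango, all 12 grape, 2 cherry, 5 orange, 27 lemon, 29 apple, 2 strawberry — 42 + 12 + 2 + 5 + 27 + 29 + 2 = 119 candies.
One more candy must push some flavor to its target, so 119 + 1 = 120.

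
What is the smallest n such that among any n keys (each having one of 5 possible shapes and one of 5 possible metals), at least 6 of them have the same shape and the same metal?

126

There are 5 × 5 = 25 (shape, metal) combinations acting as pigeonholes.
With 25 × 5 = 125 keys we could place exactly 5 in each, with no (shape, metal) pair reaching 6.
One more forces some (shape, metal) pair to hold 6, so 125 + 1 = 126.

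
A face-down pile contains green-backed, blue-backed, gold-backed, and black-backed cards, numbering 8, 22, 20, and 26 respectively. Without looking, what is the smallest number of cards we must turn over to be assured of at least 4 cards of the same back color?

Treat the 4 back colors as pigeonholes.
The worst case takes 3 cards of each back color without reaching 4 of any: 4 × 3 = 12.
The next card must bring some back color to 4, so 12 + 1 = 13.

13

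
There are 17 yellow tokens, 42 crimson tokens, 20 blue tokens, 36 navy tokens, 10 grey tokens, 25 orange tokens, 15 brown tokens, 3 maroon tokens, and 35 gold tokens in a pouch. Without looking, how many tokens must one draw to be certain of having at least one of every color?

201

The hardest color to obtain is maroon: we could draw every other token first — 203 − 3 = 200 tokens — without a single maroon one.
The next draw must be maroon, so 200 + 1 = 201.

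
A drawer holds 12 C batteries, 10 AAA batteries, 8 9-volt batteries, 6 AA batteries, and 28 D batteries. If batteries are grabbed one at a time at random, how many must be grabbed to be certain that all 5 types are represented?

59

The hardest type to obtain is AA: we could draw every other battery first — 64 − 6 = 58 batteries — without a single AA one.
The next draw must be AA, so 58 + 1 = 59.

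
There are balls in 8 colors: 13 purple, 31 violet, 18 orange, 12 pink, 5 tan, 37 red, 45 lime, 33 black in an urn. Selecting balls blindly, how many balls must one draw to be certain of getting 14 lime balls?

163

The worst case draws every non-lime ball first: 13 + 31 + 18 + 12 + 5 + 37 + 33 = 149.
The next 14 draws are then forced to be lime, giving 149 + 14 = 163.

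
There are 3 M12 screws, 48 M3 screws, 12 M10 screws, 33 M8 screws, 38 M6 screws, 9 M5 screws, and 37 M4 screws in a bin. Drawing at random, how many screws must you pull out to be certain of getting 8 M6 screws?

150

The worst case draws every non-M6 screw first: 3 + 48 + 12 + 33 + 9 + 37 = 142.
The next 8 draws are then forced to be M6, giving 142 + 8 = 150.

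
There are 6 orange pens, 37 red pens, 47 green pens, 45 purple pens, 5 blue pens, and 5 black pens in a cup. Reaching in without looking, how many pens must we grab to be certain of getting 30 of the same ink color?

104

In the worst case we take at most 29 of each ink color, but all 6 orange, all 5 blue, and all 5 black (fewer than 29), giving 6 + 29 + 29 + 29 + 5 + 5 = 103.
One more pen then forces some ink color to 30, so 103 + 1 = 104.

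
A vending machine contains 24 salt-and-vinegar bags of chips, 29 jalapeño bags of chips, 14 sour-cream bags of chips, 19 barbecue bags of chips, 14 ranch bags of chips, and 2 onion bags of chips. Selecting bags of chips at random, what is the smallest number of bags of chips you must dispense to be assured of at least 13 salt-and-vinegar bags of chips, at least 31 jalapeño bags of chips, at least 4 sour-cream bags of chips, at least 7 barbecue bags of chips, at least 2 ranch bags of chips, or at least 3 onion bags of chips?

54

The worst case stops just short of every target: 12 salt-and-vinegar, all 29 jalapeño, 3 sour-cream, 6 barbecue, 1 ranch, 2 onion — 12 + 29 + 3 + 6 + 1 + 2 = 53 bags of chips.
One more bag of chips must push some flavor to its target, so 53 + 1 = 54.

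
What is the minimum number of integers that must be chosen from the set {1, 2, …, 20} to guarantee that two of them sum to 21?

11

Partition {1, …, 20} into 10 pairs: {1,20}, {2,19}, …, {10,11}.
Choosing 10 integers — say the integers 1 through 10 — takes one from each pair and avoids the property.
Choosing 11 forces two into the same pair by pigeonhole, and those sum to 21. So 11.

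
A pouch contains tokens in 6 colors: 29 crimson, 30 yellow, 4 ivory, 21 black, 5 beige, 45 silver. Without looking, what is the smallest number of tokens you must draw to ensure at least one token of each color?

131

The hardest color to obtain is ivory: we could draw every other token first — 134 − 4 = 130 tokens — without a single ivory one.
The next draw must be ivory, so 130 + 1 = 131.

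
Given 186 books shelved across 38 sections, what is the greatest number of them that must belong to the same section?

The 186 books fall into 38 sections.
If each of the 38 sections held at most 4, the total would be at most 38 × 4 = 152 < 186, a contradiction.
So at least one holds ⌈186/38⌉ = 5.

5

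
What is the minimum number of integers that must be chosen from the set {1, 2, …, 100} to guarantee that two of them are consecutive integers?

Partition {1, …, 100} into 50 pairs: {1,2}, {3,4}, …, {99,100}.
Choosing 50 integers — say the 50 even numbers 2, 4, …, 100 — takes one from each pair and avoids the property.
Choosing 51 forces two into the same pair by pigeonhole, and those are consecutive. So 51.

51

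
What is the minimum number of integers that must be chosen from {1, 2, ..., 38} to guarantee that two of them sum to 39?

Partition {1, …, 38} into 19 pairs: {1,38}, {2,37}, …, {19,20}.
Choosing 19 integers — say the integers 1 through 19 — takes one from each pair and avoids the property.
Choosing 20 forces two into the same pair by pigeonhole, and those sum to 39. So 20.

20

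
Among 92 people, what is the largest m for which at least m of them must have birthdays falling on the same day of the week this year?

The 92 people fall into 7 days of the week.
If each of the 7 days of the week held at most 13, the total would be at most 7 × 13 = 91 < 92, a contradiction.
So at least one holds ⌈92/7⌉ = 14.

14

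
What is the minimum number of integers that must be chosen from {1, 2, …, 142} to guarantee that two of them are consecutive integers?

72

Partition {1, …, 142} into 71 pairs: {1,2}, {3,4}, …, {141,142}.
Choosing 71 integers — say the 71 even numbers 2, 4, …, 142 — takes one from each pair and avoids the property.
Choosing 72 forces two into the same pair by pigeonhole, and those are consecutive. So 72.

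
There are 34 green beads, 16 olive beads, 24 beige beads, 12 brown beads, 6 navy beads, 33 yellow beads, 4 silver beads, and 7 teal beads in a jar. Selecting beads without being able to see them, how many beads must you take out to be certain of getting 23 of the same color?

In the worst case we take at most 22 of each color, but all 16 olive, all 12 brown, all 6 navy, all 4 silver, and all 7 teal (fewer than 22), giving 22 + 16 + 22 + 12 + 6 + 22 + 4 + 7 = 111.
One more bead then forces some color to 23, so 111 + 1 = 112.

112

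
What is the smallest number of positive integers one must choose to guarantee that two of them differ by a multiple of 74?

75

Use the pigeonhole principle on residue classes: two integers differ by a multiple of 74 exactly when they share a remainder mod 74.
There are 74 residue classes mod 74, so 74 integers can all lie in distinct classes.
One more integer must repeat a residue, giving a difference divisible by 74. So n = 74 + 1 = 75.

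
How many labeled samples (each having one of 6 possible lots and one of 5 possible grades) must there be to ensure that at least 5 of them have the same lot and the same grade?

There are 6 × 5 = 30 (lot, grade) combinations acting as pigeonholes.
With 30 × 4 = 120 labeled samples we could place exactly 4 in each, with no (lot, grade) pair reaching 5.
One more forces some (lot, grade) pair to hold 5, so 120 + 1 = 121.

121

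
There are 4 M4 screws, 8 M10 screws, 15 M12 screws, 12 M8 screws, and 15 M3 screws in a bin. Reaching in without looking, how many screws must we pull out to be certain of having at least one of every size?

51

The hardest size to obtain is M4: we could draw every other screw first — 54 − 4 = 50 screws — without a single M4 one.
The next draw must be M4, so 50 + 1 = 51.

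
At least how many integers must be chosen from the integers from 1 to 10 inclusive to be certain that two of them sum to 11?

6

Partition {1, …, 10} into 5 pairs: {1,10}, {2,9}, …, {5,6}.
Choosing 5 integers — say the integers 1 through 5 — takes one from each pair and avoids the property.
Choosing 6 forces two into the same pair by pigeonhole, and those sum to 11. So 6.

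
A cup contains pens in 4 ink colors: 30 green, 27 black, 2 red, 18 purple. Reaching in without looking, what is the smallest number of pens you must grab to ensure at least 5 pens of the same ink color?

Treat the 4 ink colors as pigeonholes.
In the worst case we take at most 4 of each ink color, but all 2 red (fewer than 4), giving 4 + 4 + 2 + 4 = 14.
One more pen then forces some ink color to 5, so 14 + 1 = 15.

15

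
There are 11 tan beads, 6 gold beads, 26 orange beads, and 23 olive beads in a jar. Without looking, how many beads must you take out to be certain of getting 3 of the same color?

The worst case takes 2 beads of each color without reaching 3 of any: 4 × 2 = 8.
The next bead must bring some color to 3, so 8 + 1 = 9.

9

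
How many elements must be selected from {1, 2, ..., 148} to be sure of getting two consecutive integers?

75

Partition {1, …, 148} into 74 pairs: {1,2}, {3,4}, …, {147,148}.
Choosing 74 integers — say the 74 even numbers 2, 4, …, 148 — takes one from each pair and avoids the property.
Choosing 75 forces two into the same pair by pigeonhole, and those are consecutive. So 75.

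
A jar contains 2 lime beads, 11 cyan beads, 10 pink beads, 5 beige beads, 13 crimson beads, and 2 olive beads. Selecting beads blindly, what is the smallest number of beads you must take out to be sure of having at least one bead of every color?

The hardest color to obtain is lime: we could draw every other bead first — 43 − 2 = 41 beads — without a single lime one.
The next draw must be lime, so 41 + 1 = 42.

42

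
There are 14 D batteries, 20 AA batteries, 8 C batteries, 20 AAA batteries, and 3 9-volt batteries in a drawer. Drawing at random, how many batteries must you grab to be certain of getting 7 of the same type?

28

In the worst case we take at most 6 of each type, but all 3 9-volt (fewer than 6), giving 6 + 6 + 6 + 6 + 3 = 27.
One more battery then forces some type to 7, so 27 + 1 = 28.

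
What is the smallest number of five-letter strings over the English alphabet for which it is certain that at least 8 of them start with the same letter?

183

There are 26 possible first letters acting as pigeonholes.
With 26 × 7 = 182 five-letter strings over the English alphabet we could place exactly 7 in each, with no class reaching 8.
One more forces some class to hold 8, so 182 + 1 = 183.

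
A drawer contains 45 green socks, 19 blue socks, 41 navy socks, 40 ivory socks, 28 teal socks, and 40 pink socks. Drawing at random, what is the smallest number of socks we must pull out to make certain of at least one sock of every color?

195

The hardest color to obtain is blue: we could draw every other sock first — 213 − 19 = 194 socks — without a single blue one.
The next draw must be blue, so 194 + 1 = 195.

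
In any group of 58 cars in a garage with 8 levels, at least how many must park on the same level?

8

If each of the 8 levels held at most 7, the total would be at most 8 × 7 = 56 < 58, a contradiction.
So at least one holds ⌈58/8⌉ = 8.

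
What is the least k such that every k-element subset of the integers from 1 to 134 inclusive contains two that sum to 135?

68

Partition {1, …, 134} into 67 pairs: {1,134}, {2,133}, …, {67,68}.
Choosing 67 integers — say the integers 1 through 67 — takes one from each pair and avoids the property.
Choosing 68 forces two into the same pair by pigeonhole, and those sum to 135. So 68.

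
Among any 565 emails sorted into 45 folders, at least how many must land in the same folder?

13

The 565 emails fall into 45 folders.
If each of the 45 folders held at most 12, the total would be at most 45 × 12 = 540 < 565, a contradiction.
So at least one holds ⌈565/45⌉ = 13.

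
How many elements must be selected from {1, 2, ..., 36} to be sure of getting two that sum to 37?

Partition {1, …, 36} into 18 pairs: {1,36}, {2,35}, …, {18,19}.
Choosing 18 integers — say the integers 1 through 18 — takes one from each pair and avoids the property.
Choosing 19 forces two into the same pair by pigeonhole, and those sum to 37. So 19.

19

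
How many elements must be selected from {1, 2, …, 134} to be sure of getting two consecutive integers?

68

Partition {1, …, 134} into 67 pairs: {1,2}, {3,4}, …, {133,134}.
Choosing 67 integers — say the 67 even numbers 2, 4, …, 134 — takes one from each pair and avoids the property.
Choosing 68 forces two into the same pair by pigeonhole, and those are consecutive. So 68.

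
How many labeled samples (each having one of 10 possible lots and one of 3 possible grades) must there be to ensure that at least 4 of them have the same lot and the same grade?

There are 10 × 3 = 30 (lot, grade) combinations acting as pigeonholes.
With 30 × 3 = 90 labeled samples we could place exactly 3 in each, with no (lot, grade) pair reaching 4.
One more forces some (lot, grade) pair to hold 4, so 90 + 1 = 91.

91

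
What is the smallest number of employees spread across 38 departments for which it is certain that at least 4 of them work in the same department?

115

There are 38 departments acting as pigeonholes.
With 38 × 3 = 114 employees we could place exactly 3 in each, with no class reaching 4.
One more forces some class to hold 4, so 114 + 1 = 115.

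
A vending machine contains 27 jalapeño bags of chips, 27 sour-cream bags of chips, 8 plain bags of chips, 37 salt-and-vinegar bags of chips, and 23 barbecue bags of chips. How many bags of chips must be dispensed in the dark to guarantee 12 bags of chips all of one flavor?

In the worst case we take at most 11 of each flavor, but all 8 plain (fewer than 11), giving 11 + 11 + 8 + 11 + 11 = 52.
One more bag of chips then forces some flavor to 12, so 52 + 1 = 53.

53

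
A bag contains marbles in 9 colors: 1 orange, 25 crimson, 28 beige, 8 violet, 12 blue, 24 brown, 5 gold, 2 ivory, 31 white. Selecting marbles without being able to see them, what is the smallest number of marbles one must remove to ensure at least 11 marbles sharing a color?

Treat the 9 colors as pigeonholes.
In the worst case we take at most 10 of each color, but all 1 orange, all 8 violet, all 5 gold, and all 2 ivory (fewer than 10), giving 1 + 10 + 10 + 8 + 10 + 10 + 5 + 2 + 10 = 66.
One more marble then forces some color to 11, so 66 + 1 = 67.

67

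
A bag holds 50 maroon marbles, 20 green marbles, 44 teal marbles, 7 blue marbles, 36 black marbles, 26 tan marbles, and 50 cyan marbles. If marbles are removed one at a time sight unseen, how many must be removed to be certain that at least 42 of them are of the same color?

213

In the worst case we take at most 41 of each color, but all 20 green, all 7 blue, all 36 black, and all 26 tan (fewer than 41), giving 41 + 20 + 41 + 7 + 36 + 26 + 41 = 212.
One more marble then forces some color to 42, so 212 + 1 = 213.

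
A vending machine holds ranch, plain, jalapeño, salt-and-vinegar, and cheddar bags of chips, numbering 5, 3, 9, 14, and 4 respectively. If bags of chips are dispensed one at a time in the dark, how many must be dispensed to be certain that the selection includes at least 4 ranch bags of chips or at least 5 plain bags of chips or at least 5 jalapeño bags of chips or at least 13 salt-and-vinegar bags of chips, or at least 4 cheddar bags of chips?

The worst case stops just short of every target: 3 ranch, all 3 plain, 4 jalapeño, 12 salt-and-vinegar, 3 cheddar — 3 + 3 + 4 + 12 + 3 = 25 bags of chips.
One more bag of chips must push some flavor to its target, so 25 + 1 = 26.

26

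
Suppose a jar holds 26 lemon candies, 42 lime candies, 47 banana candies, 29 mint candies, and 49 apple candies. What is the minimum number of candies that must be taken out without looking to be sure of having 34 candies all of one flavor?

In the worst case we take at most 33 of each flavor, but all 26 lemon and all 29 mint (fewer than 33), giving 26 + 33 + 33 + 29 + 33 = 154.
One more candy then forces some flavor to 34, so 154 + 1 = 155.

155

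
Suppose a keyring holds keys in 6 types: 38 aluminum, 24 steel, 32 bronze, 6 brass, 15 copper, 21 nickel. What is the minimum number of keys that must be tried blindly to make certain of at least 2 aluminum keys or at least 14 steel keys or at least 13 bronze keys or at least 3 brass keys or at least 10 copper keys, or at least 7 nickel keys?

44

The worst case stops just short of every target: 1 aluminum, 13 steel, 12 bronze, 2 brass, 9 copper, 6 nickel — 1 + 13 + 12 + 2 + 9 + 6 = 43 keys.
One more key must push some type to its target, so 43 + 1 = 44.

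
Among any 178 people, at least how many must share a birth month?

The 178 people fall into 12 months of the year.
If each of the 12 months of the year held at most 14, the total would be at most 12 × 14 = 168 < 178, a contradiction.
So at least one holds ⌈178/12⌉ = 15.

15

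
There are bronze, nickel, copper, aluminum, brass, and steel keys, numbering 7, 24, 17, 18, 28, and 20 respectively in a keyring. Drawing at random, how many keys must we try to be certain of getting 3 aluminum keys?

99

To avoid aluminum keys as long as possible, exhaust the other 5 types first.
The worst case draws every non-aluminum key first: 7 + 24 + 17 + 28 + 20 = 96.
The next 3 draws are then forced to be aluminum, giving 96 + 3 = 99.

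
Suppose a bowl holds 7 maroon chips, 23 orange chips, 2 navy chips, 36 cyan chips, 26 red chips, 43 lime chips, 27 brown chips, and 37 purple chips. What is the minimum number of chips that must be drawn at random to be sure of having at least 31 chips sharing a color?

In the worst case we take at most 30 of each color, but all 7 maroon, all 23 orange, all 2 navy, all 26 red, and all 27 brown (fewer than 30), giving 7 + 23 + 2 + 30 + 26 + 30 + 27 + 30 = 175.
One more chip then forces some color to 31, so 175 + 1 = 176.

176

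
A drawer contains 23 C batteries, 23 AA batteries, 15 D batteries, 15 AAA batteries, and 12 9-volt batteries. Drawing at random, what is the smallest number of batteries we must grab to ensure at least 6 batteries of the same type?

26

Treat the 5 types as pigeonholes.
The worst case takes 5 batteries of each type without reaching 6 of any: 5 × 5 = 25.
The next battery must bring some type to 6, so 25 + 1 = 26.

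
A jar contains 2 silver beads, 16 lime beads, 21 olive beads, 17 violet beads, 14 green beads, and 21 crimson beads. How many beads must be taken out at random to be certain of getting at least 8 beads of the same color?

In the worst case we take at most 7 of each color, but all 2 silver (fewer than 7), giving 2 + 7 + 7 + 7 + 7 + 7 = 37.
One more bead then forces some color to 8, so 37 + 1 = 38.

38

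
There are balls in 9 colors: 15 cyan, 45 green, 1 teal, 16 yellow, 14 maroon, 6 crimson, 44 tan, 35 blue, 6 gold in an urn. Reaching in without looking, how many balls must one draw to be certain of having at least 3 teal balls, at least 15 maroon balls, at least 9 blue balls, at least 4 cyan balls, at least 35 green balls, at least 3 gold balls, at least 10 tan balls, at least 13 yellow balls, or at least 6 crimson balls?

The worst case stops just short of every target: 3 cyan, 34 green, all 1 teal, 12 yellow, 14 maroon, 5 crimson, 9 tan, 8 blue, 2 gold — 3 + 34 + 1 + 12 + 14 + 5 + 9 + 8 + 2 = 88 balls.
One more ball must push some color to its target, so 88 + 1 = 89.

89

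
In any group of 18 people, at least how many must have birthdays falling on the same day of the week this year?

3

There are 7 days of the week, which serve as the pigeonholes.
If each of the 7 days of the week held at most 2, the total would be at most 7 × 2 = 14 < 18, a contradiction.
So at least one holds ⌈18/7⌉ = 3.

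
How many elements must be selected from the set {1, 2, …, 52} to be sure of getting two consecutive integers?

27

Partition {1, …, 52} into 26 pairs: {1,2}, {3,4}, …, {51,52}.
Choosing 26 integers — say the 26 even numbers 2, 4, …, 52 — takes one from each pair and avoids the property.
Choosing 27 forces two into the same pair by pigeonhole, and those are consecutive. So 27.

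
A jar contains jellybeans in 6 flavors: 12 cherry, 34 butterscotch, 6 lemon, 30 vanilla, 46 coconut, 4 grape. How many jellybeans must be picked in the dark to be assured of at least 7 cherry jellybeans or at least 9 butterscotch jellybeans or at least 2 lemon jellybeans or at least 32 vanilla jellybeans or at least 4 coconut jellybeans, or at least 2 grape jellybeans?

The worst case stops just short of every target: 6 cherry, 8 butterscotch, 1 lemon, all 30 vanilla, 3 coconut, 1 grape — 6 + 8 + 1 + 30 + 3 + 1 = 49 jellybeans.
One more jellybean must push some flavor to its target, so 49 + 1 = 50.

50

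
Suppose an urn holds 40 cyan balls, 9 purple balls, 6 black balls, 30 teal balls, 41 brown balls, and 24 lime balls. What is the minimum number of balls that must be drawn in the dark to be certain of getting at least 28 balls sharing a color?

Treat the 6 colors as pigeonholes.
In the worst case we take at most 27 of each color, but all 9 purple, all 6 black, and all 24 lime (fewer than 27), giving 27 + 9 + 6 + 27 + 27 + 24 = 120.
One more ball then forces some color to 28, so 120 + 1 = 121.

121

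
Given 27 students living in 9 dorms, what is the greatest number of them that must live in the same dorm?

3

If each of the 9 dorms held at most 2, the total would be at most 9 × 2 = 18 < 27, a contradiction.
So at least one holds ⌈27/9⌉ = 3.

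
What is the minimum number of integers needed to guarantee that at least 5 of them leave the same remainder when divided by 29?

117

There are 29 residue classes modulo 29 acting as pigeonholes.
With 29 × 4 = 116 integers we could place exactly 4 in each, with no class reaching 5.
One more forces some class to hold 5, so 116 + 1 = 117.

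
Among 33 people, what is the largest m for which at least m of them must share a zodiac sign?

The 33 people fall into 12 zodiac signs.
If each of the 12 zodiac signs held at most 2, the total would be at most 12 × 2 = 24 < 33, a contradiction.
So at least one holds ⌈33/12⌉ = 3.

3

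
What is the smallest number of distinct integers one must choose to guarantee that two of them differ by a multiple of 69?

70

Two integers differ by a multiple of 69 exactly when they share a remainder mod 69.
There are 69 residue classes mod 69, so 69 integers can all lie in distinct classes.
One more integer must repeat a residue, giving a difference divisible by 69. So n = 69 + 1 = 70.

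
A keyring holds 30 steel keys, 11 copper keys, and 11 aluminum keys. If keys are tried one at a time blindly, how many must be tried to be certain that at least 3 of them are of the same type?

The worst case takes 2 keys of each type without reaching 3 of any: 3 × 2 = 6.
The next key must bring some type to 3, so 6 + 1 = 7.

7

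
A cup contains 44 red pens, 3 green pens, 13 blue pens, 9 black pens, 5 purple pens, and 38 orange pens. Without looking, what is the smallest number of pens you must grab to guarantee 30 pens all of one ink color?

89

Treat the 6 ink colors as pigeonholes.
In the worst case we take at most 29 of each ink color, but all 3 green, all 13 blue, all 9 black, and all 5 purple (fewer than 29), giving 29 + 3 + 13 + 9 + 5 + 29 = 88.
One more pen then forces some ink color to 30, so 88 + 1 = 89.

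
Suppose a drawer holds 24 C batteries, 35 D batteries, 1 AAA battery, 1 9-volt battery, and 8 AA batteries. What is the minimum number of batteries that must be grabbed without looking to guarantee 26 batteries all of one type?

In the worst case we take at most 25 of each type, but all 24 C, all 1 AAA, all 1 9-volt, and all 8 AA (fewer than 25), giving 24 + 25 + 1 + 1 + 8 = 59.
One more battery then forces some type to 26, so 59 + 1 = 60.

60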